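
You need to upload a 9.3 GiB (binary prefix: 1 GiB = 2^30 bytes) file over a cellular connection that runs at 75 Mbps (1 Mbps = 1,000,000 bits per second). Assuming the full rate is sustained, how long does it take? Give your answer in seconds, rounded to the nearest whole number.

1,065 seconds

9.3 GiB = 9,985,798,963.2 bytes = 79,886,391,705.6 bits
75 Mbps = 75,000,000 bits/s
time = 79,886,391,705.6 / 75,000,000 = 1,065 s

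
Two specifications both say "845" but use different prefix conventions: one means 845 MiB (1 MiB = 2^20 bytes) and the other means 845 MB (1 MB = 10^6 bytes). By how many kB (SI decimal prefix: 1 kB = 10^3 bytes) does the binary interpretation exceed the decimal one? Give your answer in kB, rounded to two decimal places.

845 MiB = 845 × 1,048,576 = 886,046,720 bytes
845 MB = 845 × 1,000,000 = 845,000,000 bytes
difference = 41,046,720 bytes
41,046,720 / 1,000 = 41,046.72 kB

41,046.72 kB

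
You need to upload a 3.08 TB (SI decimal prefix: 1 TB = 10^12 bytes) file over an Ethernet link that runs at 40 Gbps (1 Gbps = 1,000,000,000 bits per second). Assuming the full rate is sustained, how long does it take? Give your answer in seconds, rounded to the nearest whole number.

616 seconds

3.08 TB = 3,080,000,000,000 bytes = 24,640,000,000,000 bits
40 Gbps = 40,000,000,000 bits/s
time = 24,640,000,000,000 / 40,000,000,000 = 616 s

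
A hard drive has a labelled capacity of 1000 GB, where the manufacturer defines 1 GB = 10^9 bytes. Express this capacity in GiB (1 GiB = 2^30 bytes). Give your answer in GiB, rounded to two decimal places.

931.32 GiB

1000 GB = 1000 × 10^9 bytes = 1,000,000,000,000 bytes
1 GiB = 2^30 bytes = 1,073,741,824 bytes
1,000,000,000,000 / 1,073,741,824 = 931.32 GiB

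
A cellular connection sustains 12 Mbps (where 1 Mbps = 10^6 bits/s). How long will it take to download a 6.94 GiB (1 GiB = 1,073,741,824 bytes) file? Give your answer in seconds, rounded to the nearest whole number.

6.94 GiB = 7,451,768,258.56 bytes = 59,614,146,068.48 bits
12 Mbps = 12,000,000 bits/s
time = 59,614,146,068.48 / 12,000,000 = 4,968 s

4,968 seconds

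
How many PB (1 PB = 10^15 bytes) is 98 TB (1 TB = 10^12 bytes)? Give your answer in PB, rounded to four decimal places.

98 TB × 1,000,000,000,000 bytes/TB = 98,000,000,000,000 bytes
1 PB = 1,000,000,000,000,000 bytes
98,000,000,000,000 / 1,000,000,000,000,000 = 0.0980 PB

0.0980 PB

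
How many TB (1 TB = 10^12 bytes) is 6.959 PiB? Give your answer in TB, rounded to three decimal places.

7,835.137 TB

6.959 PiB × 1,125,899,906,842,624 bytes/PiB = 7,835,137,451,717,820.416 bytes
1 TB = 1,000,000,000,000 bytes
7,835,137,451,717,820.416 / 1,000,000,000,000 = 7,835.137 TB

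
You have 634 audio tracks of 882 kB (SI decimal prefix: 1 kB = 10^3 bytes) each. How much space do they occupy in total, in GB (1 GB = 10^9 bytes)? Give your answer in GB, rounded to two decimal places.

Total = 634 × 882 kB = 559,188 kB
= 559,188 × 1,000 bytes = 559,188,000 bytes
1 GB = 1,000,000,000 bytes
559,188,000 / 1,000,000,000 = 0.56 GB

0.56 GB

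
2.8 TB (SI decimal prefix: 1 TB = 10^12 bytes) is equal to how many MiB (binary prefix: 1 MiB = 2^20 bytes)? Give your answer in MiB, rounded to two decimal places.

2,670,288.09 MiB

2.8 TB × 1,000,000,000,000 bytes/TB = 2,800,000,000,000 bytes
1 MiB = 2^20 bytes = 1,048,576 bytes
2,800,000,000,000 / 1,048,576 = 2,670,288.09 MiB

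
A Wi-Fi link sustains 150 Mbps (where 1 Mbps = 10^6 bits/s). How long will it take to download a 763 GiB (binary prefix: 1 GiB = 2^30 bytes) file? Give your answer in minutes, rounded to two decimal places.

728.24 minutes

763 GiB = 819,265,011,712 bytes = 6,554,120,093,696 bits
150 Mbps = 150,000,000 bits/s
time = 6,554,120,093,696 / 150,000,000 = 43,694.134 s
43,694.134 s / 60 = 728.24 minutes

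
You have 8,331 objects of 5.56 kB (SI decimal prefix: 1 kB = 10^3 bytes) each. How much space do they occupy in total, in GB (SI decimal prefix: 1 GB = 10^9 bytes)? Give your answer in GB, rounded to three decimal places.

Total = 8,331 × 5.56 kB = 46320.36 kB
= 46320.36 × 1,000 bytes = 46,320,360 bytes
1 GB = 1,000,000,000 bytes
46,320,360 / 1,000,000,000 = 0.046 GB

0.046 GB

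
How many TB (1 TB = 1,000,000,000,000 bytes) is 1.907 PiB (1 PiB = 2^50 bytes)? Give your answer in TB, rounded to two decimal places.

2,147.09 TB

1.907 PiB = 1.907 × 2^50 bytes = 2,147,091,122,348,883.968 bytes
1 TB = 10^12 bytes = 1,000,000,000,000 bytes
2,147,091,122,348,883.968 / 1,000,000,000,000 = 2,147.09 TB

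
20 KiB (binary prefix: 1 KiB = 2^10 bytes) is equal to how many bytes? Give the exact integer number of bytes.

20,480 bytes

20 × 1,024 = 20,480 bytes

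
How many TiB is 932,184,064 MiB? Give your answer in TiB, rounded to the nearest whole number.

889 TiB

932,184,064 MiB = 932,184,064 × 2^20 bytes = 977,465,837,092,864 bytes
1 TiB = 1,099,511,627,776 bytes
977,465,837,092,864 / 1,099,511,627,776 = 889 TiB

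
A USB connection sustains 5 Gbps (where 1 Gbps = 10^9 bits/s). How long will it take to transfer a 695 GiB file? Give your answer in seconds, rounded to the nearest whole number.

695 GiB = 746,250,567,680 bytes = 5,970,004,541,440 bits
5 Gbps = 5,000,000,000 bits/s
time = 5,970,004,541,440 / 5,000,000,000 = 1,194 s

1,194 seconds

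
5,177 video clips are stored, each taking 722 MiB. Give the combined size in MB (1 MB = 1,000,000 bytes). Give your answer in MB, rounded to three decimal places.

3,919,361.081 MB

Total = 5,177 × 722 MiB = 3,737,794 MiB
= 3,737,794 × 1,048,576 bytes = 3,919,361,081,344 bytes
1 MB = 1,000,000 bytes
3,919,361,081,344 / 1,000,000 = 3,919,361.081 MB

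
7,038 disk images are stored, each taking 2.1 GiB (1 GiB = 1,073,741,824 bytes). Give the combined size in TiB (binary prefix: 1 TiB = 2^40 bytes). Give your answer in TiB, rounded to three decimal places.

Total = 7,038 × 2.1 GiB = 14779.8 GiB
= 14779.8 × 1,073,741,824 bytes = 15,869,689,410,355.2 bytes
1 TiB = 1,099,511,627,776 bytes
15,869,689,410,355.2 / 1,099,511,627,776 = 14.433 TiB

14.433 TiB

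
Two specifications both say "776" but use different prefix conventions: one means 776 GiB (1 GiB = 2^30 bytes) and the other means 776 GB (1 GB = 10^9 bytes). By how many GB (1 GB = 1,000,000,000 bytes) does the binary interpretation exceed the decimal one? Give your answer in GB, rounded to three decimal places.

776 GiB = 776 × 1,073,741,824 = 833,223,655,424 bytes
776 GB = 776 × 1,000,000,000 = 776,000,000,000 bytes
difference = 57,223,655,424 bytes
57,223,655,424 / 1,000,000,000 = 57.224 GB

57.224 GB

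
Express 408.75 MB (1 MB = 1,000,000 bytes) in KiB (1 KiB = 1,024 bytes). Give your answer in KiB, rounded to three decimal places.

399,169.922 KiB

408.75 MB = 408.75 × 10^6 bytes = 408,750,000 bytes
1 KiB = 1,024 bytes
408,750,000 / 1,024 = 399,169.922 KiB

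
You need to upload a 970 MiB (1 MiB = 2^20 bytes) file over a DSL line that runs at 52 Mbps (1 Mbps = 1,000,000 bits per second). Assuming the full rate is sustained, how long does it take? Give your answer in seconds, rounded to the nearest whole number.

156 seconds

970 MiB = 1,017,118,720 bytes = 8,136,949,760 bits
52 Mbps = 52,000,000 bits/s
time = 8,136,949,760 / 52,000,000 = 156 s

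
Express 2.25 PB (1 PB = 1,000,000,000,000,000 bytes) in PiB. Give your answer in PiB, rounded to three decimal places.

1.998 PiB

2.25 PB × 1,000,000,000,000,000 bytes/PB = 2,250,000,000,000,000 bytes
1 PiB = 2^50 bytes = 1,125,899,906,842,624 bytes
2,250,000,000,000,000 / 1,125,899,906,842,624 = 1.998 PiB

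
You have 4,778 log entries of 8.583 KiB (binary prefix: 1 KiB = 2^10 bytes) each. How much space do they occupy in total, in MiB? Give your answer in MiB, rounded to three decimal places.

40.048 MiB

Total = 4,778 × 8.583 KiB = 41009.574 KiB
= 41009.574 × 1,024 bytes = 41,993,803.776 bytes
1 MiB = 1,048,576 bytes
41,993,803.776 / 1,048,576 = 40.048 MiB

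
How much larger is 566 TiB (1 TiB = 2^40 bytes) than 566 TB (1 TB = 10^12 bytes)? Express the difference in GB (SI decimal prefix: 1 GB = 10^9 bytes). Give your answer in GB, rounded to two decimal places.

566 TiB = 566 × 1,099,511,627,776 = 622,323,581,321,216 bytes
566 TB = 566 × 1,000,000,000,000 = 566,000,000,000,000 bytes
difference = 56,323,581,321,216 bytes
56,323,581,321,216 / 1,000,000,000 = 56,323.58 GB

56,323.58 GB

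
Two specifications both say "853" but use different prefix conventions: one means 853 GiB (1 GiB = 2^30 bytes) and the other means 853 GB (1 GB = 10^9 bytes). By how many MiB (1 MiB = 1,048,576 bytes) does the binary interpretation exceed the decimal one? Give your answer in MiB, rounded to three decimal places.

59,987.808 MiB

853 GiB = 853 × 1,073,741,824 = 915,901,775,872 bytes
853 GB = 853 × 1,000,000,000 = 853,000,000,000 bytes
difference = 62,901,775,872 bytes
62,901,775,872 / 1,048,576 = 59,987.808 MiB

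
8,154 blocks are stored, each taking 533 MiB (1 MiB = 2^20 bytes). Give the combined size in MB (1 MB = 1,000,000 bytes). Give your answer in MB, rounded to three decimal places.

4,557,197.279 MB

Total = 8,154 × 533 MiB = 4,346,082 MiB
= 4,346,082 × 1,048,576 bytes = 4,557,197,279,232 bytes
1 MB = 1,000,000 bytes
4,557,197,279,232 / 1,000,000 = 4,557,197.279 MB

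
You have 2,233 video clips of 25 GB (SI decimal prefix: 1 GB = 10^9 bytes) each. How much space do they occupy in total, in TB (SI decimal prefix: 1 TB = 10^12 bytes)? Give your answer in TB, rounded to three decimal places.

Total = 2,233 × 25 GB = 55,825 GB
= 55,825 × 1,000,000,000 bytes = 55,825,000,000,000 bytes
1 TB = 1,000,000,000,000 bytes
55,825,000,000,000 / 1,000,000,000,000 = 55.825 TB

55.825 TB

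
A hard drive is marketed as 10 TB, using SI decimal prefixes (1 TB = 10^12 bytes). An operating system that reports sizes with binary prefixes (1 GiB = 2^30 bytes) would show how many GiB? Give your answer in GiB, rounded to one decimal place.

9,313.2 GiB

10 TB = 10 × 10^12 bytes = 10,000,000,000,000 bytes
1 GiB = 1,073,741,824 bytes
10,000,000,000,000 / 1,073,741,824 = 9,313.2 GiB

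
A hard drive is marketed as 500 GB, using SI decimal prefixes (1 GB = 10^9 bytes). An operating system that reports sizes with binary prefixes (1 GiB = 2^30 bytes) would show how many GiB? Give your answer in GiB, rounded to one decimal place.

500 GB × 1,000,000,000 bytes/GB = 500,000,000,000 bytes
1 GiB = 1,073,741,824 bytes
500,000,000,000 / 1,073,741,824 = 465.7 GiB

465.7 GiB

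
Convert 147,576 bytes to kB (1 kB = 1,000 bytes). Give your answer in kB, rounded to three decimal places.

147,576 bytes given.
1 kB = 1,000 bytes
147,576 / 1,000 = 147.576 kB

147.576 kB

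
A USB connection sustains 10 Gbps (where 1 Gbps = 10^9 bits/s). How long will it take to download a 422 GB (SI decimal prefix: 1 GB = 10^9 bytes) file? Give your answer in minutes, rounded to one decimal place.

422 GB = 422,000,000,000 bytes = 3,376,000,000,000 bits
10 Gbps = 10,000,000,000 bits/s
time = 3,376,000,000,000 / 10,000,000,000 = 337.60 s
337.60 s / 60 = 5.6 minutes

5.6 minutes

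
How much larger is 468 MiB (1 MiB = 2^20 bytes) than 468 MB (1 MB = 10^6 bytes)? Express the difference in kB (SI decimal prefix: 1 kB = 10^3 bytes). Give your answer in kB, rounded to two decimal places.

468 MiB = 468 × 1,048,576 = 490,733,568 bytes
468 MB = 468 × 1,000,000 = 468,000,000 bytes
difference = 22,733,568 bytes
22,733,568 / 1,000 = 22,733.57 kB

22,733.57 kB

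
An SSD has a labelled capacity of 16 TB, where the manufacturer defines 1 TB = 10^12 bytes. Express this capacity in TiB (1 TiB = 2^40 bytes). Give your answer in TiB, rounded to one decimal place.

16 TB × 1,000,000,000,000 bytes/TB = 16,000,000,000,000 bytes
1 TiB = 1,099,511,627,776 bytes
16,000,000,000,000 / 1,099,511,627,776 = 14.6 TiB

14.6 TiB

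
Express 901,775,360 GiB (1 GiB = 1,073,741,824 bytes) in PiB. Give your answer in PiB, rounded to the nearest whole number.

860 PiB

901,775,360 GiB = 901,775,360 × 2^30 bytes = 968,273,919,884,656,640 bytes
1 PiB = 1,125,899,906,842,624 bytes
968,273,919,884,656,640 / 1,125,899,906,842,624 = 860 PiB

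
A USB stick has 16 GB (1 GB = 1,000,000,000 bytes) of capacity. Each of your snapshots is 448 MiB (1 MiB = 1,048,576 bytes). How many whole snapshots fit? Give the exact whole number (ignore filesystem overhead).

Capacity: 16 GB = 16,000,000,000 bytes
Per item: 448 MiB = 469,762,048 bytes
⌊16,000,000,000 / 469,762,048⌋ = 34

34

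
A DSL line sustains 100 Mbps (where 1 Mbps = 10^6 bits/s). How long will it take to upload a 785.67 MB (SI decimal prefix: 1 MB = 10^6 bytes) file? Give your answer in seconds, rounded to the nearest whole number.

63 seconds

785.67 MB = 785,670,000 bytes = 6,285,360,000 bits
100 Mbps = 100,000,000 bits/s
time = 6,285,360,000 / 100,000,000 = 63 s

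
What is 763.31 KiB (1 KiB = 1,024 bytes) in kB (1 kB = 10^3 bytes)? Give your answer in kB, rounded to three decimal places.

763.31 KiB × 1,024 bytes/KiB = 781,629.44 bytes
1 kB = 10^3 bytes = 1,000 bytes
781,629.44 / 1,000 = 781.629 kB

781.629 kB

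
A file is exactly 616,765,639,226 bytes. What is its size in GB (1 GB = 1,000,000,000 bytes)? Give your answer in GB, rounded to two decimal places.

616,765,639,226 bytes given.
1 GB = 10^9 bytes = 1,000,000,000 bytes
616,765,639,226 / 1,000,000,000 = 616.77 GB

616.77 GB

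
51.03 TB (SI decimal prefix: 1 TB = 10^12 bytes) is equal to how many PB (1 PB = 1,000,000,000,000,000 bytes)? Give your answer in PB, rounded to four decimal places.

51.03 TB × 1,000,000,000,000 bytes/TB = 51,030,000,000,000 bytes
1 PB = 10^15 bytes = 1,000,000,000,000,000 bytes
51,030,000,000,000 / 1,000,000,000,000,000 = 0.0510 PB

0.0510 PB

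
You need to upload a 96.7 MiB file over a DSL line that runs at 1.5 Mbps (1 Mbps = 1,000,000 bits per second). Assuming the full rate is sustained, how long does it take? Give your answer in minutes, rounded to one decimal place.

9.0 minutes

96.7 MiB = 101,397,299.2 bytes = 811,178,393.6 bits
1.5 Mbps = 1,500,000 bits/s
time = 811,178,393.6 / 1,500,000 = 540.79 s
540.79 s / 60 = 9.0 minutes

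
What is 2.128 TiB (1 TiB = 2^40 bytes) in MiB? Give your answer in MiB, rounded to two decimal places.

2.128 TiB × 1,099,511,627,776 bytes/TiB = 2,339,760,743,907.328 bytes
1 MiB = 2^20 bytes = 1,048,576 bytes
2,339,760,743,907.328 / 1,048,576 = 2,231,369.73 MiB

2,231,369.73 MiB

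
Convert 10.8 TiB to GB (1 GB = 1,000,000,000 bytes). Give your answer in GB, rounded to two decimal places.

10.8 TiB = 10.8 × 2^40 bytes = 11,874,725,579,980.8 bytes
1 GB = 10^9 bytes = 1,000,000,000 bytes
11,874,725,579,980.8 / 1,000,000,000 = 11,874.73 GB

11,874.73 GB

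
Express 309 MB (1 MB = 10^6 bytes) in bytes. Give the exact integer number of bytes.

309 × 1,000,000 = 309,000,000 bytes

309,000,000 bytes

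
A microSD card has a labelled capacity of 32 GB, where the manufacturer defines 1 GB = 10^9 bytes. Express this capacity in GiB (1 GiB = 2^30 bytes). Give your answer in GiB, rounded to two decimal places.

32 GB × 1,000,000,000 bytes/GB = 32,000,000,000 bytes
1 GiB = 1,073,741,824 bytes
32,000,000,000 / 1,073,741,824 = 29.80 GiB

29.80 GiB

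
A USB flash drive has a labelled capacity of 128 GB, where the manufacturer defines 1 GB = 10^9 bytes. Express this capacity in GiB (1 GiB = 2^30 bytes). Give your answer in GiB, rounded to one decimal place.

128 GB = 128 × 10^9 bytes = 128,000,000,000 bytes
1 GiB = 1,073,741,824 bytes
128,000,000,000 / 1,073,741,824 = 119.2 GiB

119.2 GiB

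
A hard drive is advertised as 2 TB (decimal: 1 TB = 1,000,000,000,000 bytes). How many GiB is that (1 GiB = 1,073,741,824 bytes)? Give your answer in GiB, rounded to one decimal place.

2 TB × 1,000,000,000,000 bytes/TB = 2,000,000,000,000 bytes
1 GiB = 2^30 bytes = 1,073,741,824 bytes
2,000,000,000,000 / 1,073,741,824 = 1,862.6 GiB

1,862.6 GiB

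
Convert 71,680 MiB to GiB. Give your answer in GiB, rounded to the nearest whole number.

70 GiB

71,680 MiB = 71,680 × 2^20 bytes = 75,161,927,680 bytes
1 GiB = 1,073,741,824 bytes
75,161,927,680 / 1,073,741,824 = 70 GiB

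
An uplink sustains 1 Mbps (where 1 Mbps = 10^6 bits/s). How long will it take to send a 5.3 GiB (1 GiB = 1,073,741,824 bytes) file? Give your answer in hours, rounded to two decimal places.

12.65 hours

5.3 GiB = 5,690,831,667.2 bytes = 45,526,653,337.6 bits
1 Mbps = 1,000,000 bits/s
time = 45,526,653,337.6 / 1,000,000 = 45,526.6533 s
45,526.6533 s / 3600 = 12.65 hours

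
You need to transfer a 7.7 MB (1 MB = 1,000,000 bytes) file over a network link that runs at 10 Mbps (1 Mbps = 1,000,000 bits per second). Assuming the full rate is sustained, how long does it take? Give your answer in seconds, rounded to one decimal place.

6.2 seconds

7.7 MB = 7,700,000 bytes = 61,600,000 bits
10 Mbps = 10,000,000 bits/s
time = 61,600,000 / 10,000,000 = 6.2 s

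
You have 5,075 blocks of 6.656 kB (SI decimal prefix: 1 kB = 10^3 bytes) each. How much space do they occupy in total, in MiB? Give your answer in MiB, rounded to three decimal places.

Total = 5,075 × 6.656 kB = 33779.2 kB
= 33779.2 × 1,000 bytes = 33,779,200 bytes
1 MiB = 1,048,576 bytes
33,779,200 / 1,048,576 = 32.214 MiB

32.214 MiB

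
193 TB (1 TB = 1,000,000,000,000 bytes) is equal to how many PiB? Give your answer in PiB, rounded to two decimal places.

193 TB = 193 × 10^12 bytes = 193,000,000,000,000 bytes
1 PiB = 1,125,899,906,842,624 bytes
193,000,000,000,000 / 1,125,899,906,842,624 = 0.17 PiB

0.17 PiB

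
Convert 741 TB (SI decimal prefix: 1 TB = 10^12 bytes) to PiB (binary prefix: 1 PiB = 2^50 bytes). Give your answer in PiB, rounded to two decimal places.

741 TB × 1,000,000,000,000 bytes/TB = 741,000,000,000,000 bytes
1 PiB = 1,125,899,906,842,624 bytes
741,000,000,000,000 / 1,125,899,906,842,624 = 0.66 PiB

0.66 PiB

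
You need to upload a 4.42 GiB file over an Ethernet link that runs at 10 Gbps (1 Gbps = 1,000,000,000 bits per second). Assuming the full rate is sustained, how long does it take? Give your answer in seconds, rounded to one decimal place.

3.8 seconds

4.42 GiB = 4,745,938,862.08 bytes = 37,967,510,896.64 bits
10 Gbps = 10,000,000,000 bits/s
time = 37,967,510,896.64 / 10,000,000,000 = 3.8 s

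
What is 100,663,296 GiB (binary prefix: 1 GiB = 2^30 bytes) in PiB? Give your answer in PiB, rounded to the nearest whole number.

100,663,296 GiB = 100,663,296 × 2^30 bytes = 108,086,391,056,891,904 bytes
1 PiB = 1,125,899,906,842,624 bytes
108,086,391,056,891,904 / 1,125,899,906,842,624 = 96 PiB

96 PiB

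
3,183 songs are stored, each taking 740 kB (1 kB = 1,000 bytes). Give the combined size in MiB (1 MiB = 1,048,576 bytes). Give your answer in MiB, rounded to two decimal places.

Total = 3,183 × 740 kB = 2,355,420 kB
= 2,355,420 × 1,000 bytes = 2,355,420,000 bytes
1 MiB = 1,048,576 bytes
2,355,420,000 / 1,048,576 = 2,246.30 MiB

2,246.30 MiB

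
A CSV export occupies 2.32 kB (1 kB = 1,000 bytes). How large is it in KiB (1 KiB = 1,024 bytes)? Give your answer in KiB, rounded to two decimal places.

2.27 KiB

2.32 kB × 1,000 bytes/kB = 2,320 bytes
1 KiB = 2^10 bytes = 1,024 bytes
2,320 / 1,024 = 2.27 KiB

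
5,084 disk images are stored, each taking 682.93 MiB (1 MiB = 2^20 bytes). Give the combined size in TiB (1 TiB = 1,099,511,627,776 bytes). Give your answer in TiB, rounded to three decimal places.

3.311 TiB

Total = 5,084 × 682.93 MiB = 3472016.12 MiB
= 3472016.12 × 1,048,576 bytes = 3,640,672,775,045.12 bytes
1 TiB = 1,099,511,627,776 bytes
3,640,672,775,045.12 / 1,099,511,627,776 = 3.311 TiB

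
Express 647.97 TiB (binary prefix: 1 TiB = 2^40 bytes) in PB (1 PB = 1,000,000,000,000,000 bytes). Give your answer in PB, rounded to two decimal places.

647.97 TiB = 647.97 × 2^40 bytes = 712,450,549,450,014.72 bytes
1 PB = 1,000,000,000,000,000 bytes
712,450,549,450,014.72 / 1,000,000,000,000,000 = 0.71 PB

0.71 PB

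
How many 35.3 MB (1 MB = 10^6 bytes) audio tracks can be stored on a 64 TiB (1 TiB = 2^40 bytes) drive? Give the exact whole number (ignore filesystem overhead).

Capacity: 64 TiB = 70,368,744,177,664 bytes
Per item: 35.3 MB = 35,300,000 bytes
⌊70,368,744,177,664 / 35,300,000⌋ = 1,993,448

1,993,448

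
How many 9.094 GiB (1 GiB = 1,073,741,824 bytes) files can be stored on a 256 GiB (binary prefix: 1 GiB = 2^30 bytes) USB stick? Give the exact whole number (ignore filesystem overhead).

Capacity: 256 GiB = 274,877,906,944 bytes
Per item: 9.094 GiB = 9,764,608,147.456 bytes
⌊274,877,906,944 / 9,764,608,147.456⌋ = 28

28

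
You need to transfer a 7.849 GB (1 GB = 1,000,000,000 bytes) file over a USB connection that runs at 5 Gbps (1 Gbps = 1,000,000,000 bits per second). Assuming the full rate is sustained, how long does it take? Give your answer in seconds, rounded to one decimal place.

7.849 GB = 7,849,000,000 bytes = 62,792,000,000 bits
5 Gbps = 5,000,000,000 bits/s
time = 62,792,000,000 / 5,000,000,000 = 12.6 s

12.6 seconds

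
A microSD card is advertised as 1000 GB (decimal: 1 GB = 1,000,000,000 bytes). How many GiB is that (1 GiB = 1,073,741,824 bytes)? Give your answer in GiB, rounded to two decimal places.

931.32 GiB

1000 GB = 1000 × 10^9 bytes = 1,000,000,000,000 bytes
1 GiB = 2^30 bytes = 1,073,741,824 bytes
1,000,000,000,000 / 1,073,741,824 = 931.32 GiB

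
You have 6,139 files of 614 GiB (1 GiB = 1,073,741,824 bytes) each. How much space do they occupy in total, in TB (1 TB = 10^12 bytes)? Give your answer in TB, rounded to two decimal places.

Total = 6,139 × 614 GiB = 3,769,346 GiB
= 3,769,346 × 1,073,741,824 bytes = 4,047,304,449,327,104 bytes
1 TB = 1,000,000,000,000 bytes
4,047,304,449,327,104 / 1,000,000,000,000 = 4,047.30 TB

4,047.30 TB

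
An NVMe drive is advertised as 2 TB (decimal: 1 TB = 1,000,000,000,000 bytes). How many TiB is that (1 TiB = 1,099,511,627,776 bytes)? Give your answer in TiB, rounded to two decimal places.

2 TB = 2 × 10^12 bytes = 2,000,000,000,000 bytes
1 TiB = 1,099,511,627,776 bytes
2,000,000,000,000 / 1,099,511,627,776 = 1.82 TiB

1.82 TiB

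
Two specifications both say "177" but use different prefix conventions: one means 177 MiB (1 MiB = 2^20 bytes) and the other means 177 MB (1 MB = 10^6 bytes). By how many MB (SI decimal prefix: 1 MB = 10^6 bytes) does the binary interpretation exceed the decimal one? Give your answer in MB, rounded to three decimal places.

177 MiB = 177 × 1,048,576 = 185,597,952 bytes
177 MB = 177 × 1,000,000 = 177,000,000 bytes
difference = 8,597,952 bytes
8,597,952 / 1,000,000 = 8.598 MB

8.598 MB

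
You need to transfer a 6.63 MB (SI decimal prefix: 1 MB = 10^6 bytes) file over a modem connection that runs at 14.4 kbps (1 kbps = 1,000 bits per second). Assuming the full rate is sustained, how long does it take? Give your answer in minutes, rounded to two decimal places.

61.39 minutes

6.63 MB = 6,630,000 bytes = 53,040,000 bits
14.4 kbps = 14,400 bits/s
time = 53,040,000 / 14,400 = 3,683.333 s
3,683.333 s / 60 = 61.39 minutes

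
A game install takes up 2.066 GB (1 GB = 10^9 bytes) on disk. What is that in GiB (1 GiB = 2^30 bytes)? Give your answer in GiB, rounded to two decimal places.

1.92 GiB

2.066 GB × 1,000,000,000 bytes/GB = 2,066,000,000 bytes
1 GiB = 2^30 bytes = 1,073,741,824 bytes
2,066,000,000 / 1,073,741,824 = 1.92 GiB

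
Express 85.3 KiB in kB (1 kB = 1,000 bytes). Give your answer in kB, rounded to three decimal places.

87.347 kB

85.3 KiB = 85.3 × 2^10 bytes = 87,347.2 bytes
1 kB = 1,000 bytes
87,347.2 / 1,000 = 87.347 kB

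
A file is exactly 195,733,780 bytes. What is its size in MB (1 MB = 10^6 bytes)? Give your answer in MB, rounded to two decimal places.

195,733,780 bytes given.
1 MB = 1,000,000 bytes
195,733,780 / 1,000,000 = 195.73 MB

195.73 MB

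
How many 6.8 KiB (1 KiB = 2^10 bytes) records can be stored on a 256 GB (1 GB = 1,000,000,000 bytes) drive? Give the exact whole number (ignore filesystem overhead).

36,764,705

Capacity: 256 GB = 256,000,000,000 bytes
Per item: 6.8 KiB = 6,963.2 bytes
⌊256,000,000,000 / 6,963.2⌋ = 36,764,705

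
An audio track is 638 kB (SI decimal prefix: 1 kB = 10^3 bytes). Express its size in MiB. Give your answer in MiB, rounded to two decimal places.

0.61 MiB

638 kB = 638 × 10^3 bytes = 638,000 bytes
1 MiB = 2^20 bytes = 1,048,576 bytes
638,000 / 1,048,576 = 0.61 MiB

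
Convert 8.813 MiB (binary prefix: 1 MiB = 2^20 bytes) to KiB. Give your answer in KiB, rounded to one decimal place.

9,024.5 KiB

8.813 MiB × 1,048,576 bytes/MiB = 9,241,100.288 bytes
1 KiB = 2^10 bytes = 1,024 bytes
9,241,100.288 / 1,024 = 9,024.5 KiB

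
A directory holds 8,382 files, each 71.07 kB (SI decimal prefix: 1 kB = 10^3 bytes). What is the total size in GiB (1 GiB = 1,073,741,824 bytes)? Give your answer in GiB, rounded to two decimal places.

0.55 GiB

Total = 8,382 × 71.07 kB = 595708.74 kB
= 595708.74 × 1,000 bytes = 595,708,740 bytes
1 GiB = 1,073,741,824 bytes
595,708,740 / 1,073,741,824 = 0.55 GiB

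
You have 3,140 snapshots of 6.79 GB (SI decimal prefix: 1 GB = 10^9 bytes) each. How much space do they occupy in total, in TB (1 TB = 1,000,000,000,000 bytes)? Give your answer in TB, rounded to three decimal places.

Total = 3,140 × 6.79 GB = 21320.6 GB
= 21320.6 × 1,000,000,000 bytes = 21,320,600,000,000 bytes
1 TB = 1,000,000,000,000 bytes
21,320,600,000,000 / 1,000,000,000,000 = 21.321 TB

21.321 TB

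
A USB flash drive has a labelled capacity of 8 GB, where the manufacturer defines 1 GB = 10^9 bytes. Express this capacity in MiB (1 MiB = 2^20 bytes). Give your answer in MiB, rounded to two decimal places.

8 GB = 8 × 10^9 bytes = 8,000,000,000 bytes
1 MiB = 1,048,576 bytes
8,000,000,000 / 1,048,576 = 7,629.39 MiB

7,629.39 MiB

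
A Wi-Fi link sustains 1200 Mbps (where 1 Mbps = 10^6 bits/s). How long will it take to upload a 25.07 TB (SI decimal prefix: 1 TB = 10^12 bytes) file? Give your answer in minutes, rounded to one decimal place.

2,785.6 minutes

25.07 TB = 25,070,000,000,000 bytes = 200,560,000,000,000 bits
1200 Mbps = 1,200,000,000 bits/s
time = 200,560,000,000,000 / 1,200,000,000 = 167,133.33 s
167,133.33 s / 60 = 2,785.6 minutes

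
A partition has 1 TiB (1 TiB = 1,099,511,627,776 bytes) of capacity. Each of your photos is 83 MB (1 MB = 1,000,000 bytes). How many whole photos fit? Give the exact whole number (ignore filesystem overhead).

Capacity: 1 TiB = 1,099,511,627,776 bytes
Per item: 83 MB = 83,000,000 bytes
⌊1,099,511,627,776 / 83,000,000⌋ = 13,247

13,247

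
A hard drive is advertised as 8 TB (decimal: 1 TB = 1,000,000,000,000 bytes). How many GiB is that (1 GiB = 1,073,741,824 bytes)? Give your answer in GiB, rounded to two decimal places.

7,450.58 GiB

8 TB = 8 × 10^12 bytes = 8,000,000,000,000 bytes
1 GiB = 1,073,741,824 bytes
8,000,000,000,000 / 1,073,741,824 = 7,450.58 GiB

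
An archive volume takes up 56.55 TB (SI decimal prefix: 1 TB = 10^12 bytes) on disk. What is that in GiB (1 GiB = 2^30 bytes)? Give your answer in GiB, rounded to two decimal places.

52,666.29 GiB

56.55 TB = 56.55 × 10^12 bytes = 56,550,000,000,000 bytes
1 GiB = 2^30 bytes = 1,073,741,824 bytes
56,550,000,000,000 / 1,073,741,824 = 52,666.29 GiB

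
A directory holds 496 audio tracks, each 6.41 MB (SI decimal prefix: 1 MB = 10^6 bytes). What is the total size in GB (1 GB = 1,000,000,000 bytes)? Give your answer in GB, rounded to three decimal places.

3.179 GB

Total = 496 × 6.41 MB = 3179.36 MB
= 3179.36 × 1,000,000 bytes = 3,179,360,000 bytes
1 GB = 1,000,000,000 bytes
3,179,360,000 / 1,000,000,000 = 3.179 GB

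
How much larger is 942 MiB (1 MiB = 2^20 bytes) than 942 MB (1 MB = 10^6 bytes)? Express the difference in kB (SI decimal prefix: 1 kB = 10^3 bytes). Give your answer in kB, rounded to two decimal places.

45,758.59 kB

942 MiB = 942 × 1,048,576 = 987,758,592 bytes
942 MB = 942 × 1,000,000 = 942,000,000 bytes
difference = 45,758,592 bytes
45,758,592 / 1,000 = 45,758.59 kB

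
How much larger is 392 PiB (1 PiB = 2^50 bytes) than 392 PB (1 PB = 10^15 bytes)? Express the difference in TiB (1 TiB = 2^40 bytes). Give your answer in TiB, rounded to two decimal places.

44,886.08 TiB

392 PiB = 392 × 1,125,899,906,842,624 = 441,352,763,482,308,608 bytes
392 PB = 392 × 1,000,000,000,000,000 = 392,000,000,000,000,000 bytes
difference = 49,352,763,482,308,608 bytes
49,352,763,482,308,608 / 1,099,511,627,776 = 44,886.08 TiB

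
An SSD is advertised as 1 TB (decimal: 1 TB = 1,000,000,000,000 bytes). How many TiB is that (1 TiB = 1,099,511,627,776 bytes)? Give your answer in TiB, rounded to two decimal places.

1 TB = 1 × 10^12 bytes = 1,000,000,000,000 bytes
1 TiB = 1,099,511,627,776 bytes
1,000,000,000,000 / 1,099,511,627,776 = 0.91 TiB

0.91 TiB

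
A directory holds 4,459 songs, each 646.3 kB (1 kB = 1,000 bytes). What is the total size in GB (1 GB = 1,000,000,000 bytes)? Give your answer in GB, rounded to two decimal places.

2.88 GB

Total = 4,459 × 646.3 kB = 2881851.7 kB
= 2881851.7 × 1,000 bytes = 2,881,851,700 bytes
1 GB = 1,000,000,000 bytes
2,881,851,700 / 1,000,000,000 = 2.88 GB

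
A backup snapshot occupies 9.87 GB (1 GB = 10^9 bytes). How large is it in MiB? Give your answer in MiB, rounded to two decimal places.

9,412.77 MiB

9.87 GB = 9.87 × 10^9 bytes = 9,870,000,000 bytes
1 MiB = 1,048,576 bytes
9,870,000,000 / 1,048,576 = 9,412.77 MiB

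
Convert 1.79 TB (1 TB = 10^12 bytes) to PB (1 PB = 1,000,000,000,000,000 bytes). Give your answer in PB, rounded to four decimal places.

1.79 TB = 1.79 × 10^12 bytes = 1,790,000,000,000 bytes
1 PB = 10^15 bytes = 1,000,000,000,000,000 bytes
1,790,000,000,000 / 1,000,000,000,000,000 = 0.0018 PB

0.0018 PB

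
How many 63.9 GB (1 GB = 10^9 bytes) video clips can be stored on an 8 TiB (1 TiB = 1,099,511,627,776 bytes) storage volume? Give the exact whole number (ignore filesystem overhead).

137

Capacity: 8 TiB = 8,796,093,022,208 bytes
Per item: 63.9 GB = 63,900,000,000 bytes
⌊8,796,093,022,208 / 63,900,000,000⌋ = 137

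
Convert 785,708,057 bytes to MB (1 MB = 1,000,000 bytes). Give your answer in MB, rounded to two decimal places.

785,708,057 bytes given.
1 MB = 1,000,000 bytes
785,708,057 / 1,000,000 = 785.71 MB

785.71 MB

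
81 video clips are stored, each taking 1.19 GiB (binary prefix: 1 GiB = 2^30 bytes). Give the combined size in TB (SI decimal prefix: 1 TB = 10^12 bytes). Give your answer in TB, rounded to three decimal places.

0.103 TB

Total = 81 × 1.19 GiB = 96.39 GiB
= 96.39 × 1,073,741,824 bytes = 103,497,974,415.36 bytes
1 TB = 1,000,000,000,000 bytes
103,497,974,415.36 / 1,000,000,000,000 = 0.103 TB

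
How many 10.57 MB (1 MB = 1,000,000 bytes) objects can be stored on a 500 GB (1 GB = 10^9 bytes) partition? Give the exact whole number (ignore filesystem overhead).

47,303

Capacity: 500 GB = 500,000,000,000 bytes
Per item: 10.57 MB = 10,570,000 bytes
⌊500,000,000,000 / 10,570,000⌋ = 47,303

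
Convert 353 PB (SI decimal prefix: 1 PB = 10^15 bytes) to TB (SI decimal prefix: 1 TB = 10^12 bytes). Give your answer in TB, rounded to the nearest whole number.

353 PB = 353 × 10^15 bytes = 353,000,000,000,000,000 bytes
1 TB = 1,000,000,000,000 bytes
353,000,000,000,000,000 / 1,000,000,000,000 = 353,000 TB

353,000 TB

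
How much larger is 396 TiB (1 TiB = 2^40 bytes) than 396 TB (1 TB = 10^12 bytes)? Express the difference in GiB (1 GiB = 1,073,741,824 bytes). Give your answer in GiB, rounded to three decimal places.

396 TiB = 396 × 1,099,511,627,776 = 435,406,604,599,296 bytes
396 TB = 396 × 1,000,000,000,000 = 396,000,000,000,000 bytes
difference = 39,406,604,599,296 bytes
39,406,604,599,296 / 1,073,741,824 = 36,700.260 GiB

36,700.260 GiB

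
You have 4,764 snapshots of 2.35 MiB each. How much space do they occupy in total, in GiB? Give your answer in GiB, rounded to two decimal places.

Total = 4,764 × 2.35 MiB = 11195.4 MiB
= 11195.4 × 1,048,576 bytes = 11,739,227,750.4 bytes
1 GiB = 1,073,741,824 bytes
11,739,227,750.4 / 1,073,741,824 = 10.93 GiB

10.93 GiB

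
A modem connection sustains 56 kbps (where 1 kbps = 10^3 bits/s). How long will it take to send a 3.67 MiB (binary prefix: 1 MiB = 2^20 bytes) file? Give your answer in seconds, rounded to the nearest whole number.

3.67 MiB = 3,848,273.92 bytes = 30,786,191.36 bits
56 kbps = 56,000 bits/s
time = 30,786,191.36 / 56,000 = 550 s

550 seconds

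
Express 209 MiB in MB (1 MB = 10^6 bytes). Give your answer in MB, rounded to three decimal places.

209 MiB × 1,048,576 bytes/MiB = 219,152,384 bytes
1 MB = 1,000,000 bytes
219,152,384 / 1,000,000 = 219.152 MB

219.152 MB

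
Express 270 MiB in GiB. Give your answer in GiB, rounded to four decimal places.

0.2637 GiB

270 MiB × 1,048,576 bytes/MiB = 283,115,520 bytes
1 GiB = 2^30 bytes = 1,073,741,824 bytes
283,115,520 / 1,073,741,824 = 0.2637 GiB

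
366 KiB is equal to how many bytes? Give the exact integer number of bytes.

366 × 1,024 = 374,784 bytes

374,784 bytes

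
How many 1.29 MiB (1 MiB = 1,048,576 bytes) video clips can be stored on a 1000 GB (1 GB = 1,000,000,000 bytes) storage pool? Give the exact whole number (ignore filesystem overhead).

Capacity: 1000 GB = 1,000,000,000,000 bytes
Per item: 1.29 MiB = 1,352,663.04 bytes
⌊1,000,000,000,000 / 1,352,663.04⌋ = 739,282

739,282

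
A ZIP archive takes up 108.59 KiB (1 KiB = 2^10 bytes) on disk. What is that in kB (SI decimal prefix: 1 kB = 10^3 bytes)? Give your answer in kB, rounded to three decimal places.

108.59 KiB × 1,024 bytes/KiB = 111,196.16 bytes
1 kB = 1,000 bytes
111,196.16 / 1,000 = 111.196 kB

111.196 kB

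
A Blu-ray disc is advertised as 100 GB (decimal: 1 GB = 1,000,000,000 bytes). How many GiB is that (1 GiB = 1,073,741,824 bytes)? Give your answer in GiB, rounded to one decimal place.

93.1 GiB

100 GB = 100 × 10^9 bytes = 100,000,000,000 bytes
1 GiB = 1,073,741,824 bytes
100,000,000,000 / 1,073,741,824 = 93.1 GiB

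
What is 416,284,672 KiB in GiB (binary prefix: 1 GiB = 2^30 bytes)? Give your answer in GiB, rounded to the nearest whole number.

416,284,672 KiB = 416,284,672 × 2^10 bytes = 426,275,504,128 bytes
1 GiB = 2^30 bytes = 1,073,741,824 bytes
426,275,504,128 / 1,073,741,824 = 397 GiB

397 GiB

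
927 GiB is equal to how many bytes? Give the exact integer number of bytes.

927 × 1,073,741,824 = 995,358,670,848 bytes

995,358,670,848 bytes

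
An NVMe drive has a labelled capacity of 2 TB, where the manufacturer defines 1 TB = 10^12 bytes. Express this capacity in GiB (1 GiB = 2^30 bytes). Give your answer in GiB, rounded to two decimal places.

2 TB = 2 × 10^12 bytes = 2,000,000,000,000 bytes
1 GiB = 1,073,741,824 bytes
2,000,000,000,000 / 1,073,741,824 = 1,862.65 GiB

1,862.65 GiB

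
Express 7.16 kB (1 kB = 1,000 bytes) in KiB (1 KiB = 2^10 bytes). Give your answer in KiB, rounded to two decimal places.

6.99 KiB

7.16 kB × 1,000 bytes/kB = 7,160 bytes
1 KiB = 2^10 bytes = 1,024 bytes
7,160 / 1,024 = 6.99 KiB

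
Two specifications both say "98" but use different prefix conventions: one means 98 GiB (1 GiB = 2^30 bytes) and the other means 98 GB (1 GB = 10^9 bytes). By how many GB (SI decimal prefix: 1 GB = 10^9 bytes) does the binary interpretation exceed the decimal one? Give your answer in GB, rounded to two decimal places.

98 GiB = 98 × 1,073,741,824 = 105,226,698,752 bytes
98 GB = 98 × 1,000,000,000 = 98,000,000,000 bytes
difference = 7,226,698,752 bytes
7,226,698,752 / 1,000,000,000 = 7.23 GB

7.23 GB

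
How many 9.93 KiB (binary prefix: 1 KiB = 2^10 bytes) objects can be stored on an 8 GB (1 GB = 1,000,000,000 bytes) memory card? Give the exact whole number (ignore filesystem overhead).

Capacity: 8 GB = 8,000,000,000 bytes
Per item: 9.93 KiB = 10,168.32 bytes
⌊8,000,000,000 / 10,168.32⌋ = 786,757

786,757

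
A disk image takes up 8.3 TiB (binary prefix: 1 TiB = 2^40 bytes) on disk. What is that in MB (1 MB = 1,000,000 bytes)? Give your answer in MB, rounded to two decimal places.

9,125,946.51 MB

8.3 TiB = 8.3 × 2^40 bytes = 9,125,946,510,540.8 bytes
1 MB = 10^6 bytes = 1,000,000 bytes
9,125,946,510,540.8 / 1,000,000 = 9,125,946.51 MB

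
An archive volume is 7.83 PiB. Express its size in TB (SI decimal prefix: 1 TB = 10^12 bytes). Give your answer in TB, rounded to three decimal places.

8,815.796 TB

7.83 PiB × 1,125,899,906,842,624 bytes/PiB = 8,815,796,270,577,745.92 bytes
1 TB = 1,000,000,000,000 bytes
8,815,796,270,577,745.92 / 1,000,000,000,000 = 8,815.796 TB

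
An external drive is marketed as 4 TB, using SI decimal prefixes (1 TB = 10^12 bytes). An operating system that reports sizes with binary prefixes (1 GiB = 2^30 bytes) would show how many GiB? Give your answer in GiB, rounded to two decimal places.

4 TB = 4 × 10^12 bytes = 4,000,000,000,000 bytes
1 GiB = 2^30 bytes = 1,073,741,824 bytes
4,000,000,000,000 / 1,073,741,824 = 3,725.29 GiB

3,725.29 GiB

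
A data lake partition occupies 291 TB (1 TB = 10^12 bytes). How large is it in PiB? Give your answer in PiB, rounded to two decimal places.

291 TB = 291 × 10^12 bytes = 291,000,000,000,000 bytes
1 PiB = 2^50 bytes = 1,125,899,906,842,624 bytes
291,000,000,000,000 / 1,125,899,906,842,624 = 0.26 PiB

0.26 PiB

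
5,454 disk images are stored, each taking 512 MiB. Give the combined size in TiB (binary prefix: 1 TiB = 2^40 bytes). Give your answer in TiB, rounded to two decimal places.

Total = 5,454 × 512 MiB = 2,792,448 MiB
= 2,792,448 × 1,048,576 bytes = 2,928,093,954,048 bytes
1 TiB = 1,099,511,627,776 bytes
2,928,093,954,048 / 1,099,511,627,776 = 2.66 TiB

2.66 TiB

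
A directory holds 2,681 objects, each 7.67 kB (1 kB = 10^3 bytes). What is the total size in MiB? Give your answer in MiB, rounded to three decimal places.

19.611 MiB

Total = 2,681 × 7.67 kB = 20563.27 kB
= 20563.27 × 1,000 bytes = 20,563,270 bytes
1 MiB = 1,048,576 bytes
20,563,270 / 1,048,576 = 19.611 MiB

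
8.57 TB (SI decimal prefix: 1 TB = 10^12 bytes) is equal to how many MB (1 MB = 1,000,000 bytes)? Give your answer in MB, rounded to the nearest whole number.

8.57 TB × 1,000,000,000,000 bytes/TB = 8,570,000,000,000 bytes
1 MB = 1,000,000 bytes
8,570,000,000,000 / 1,000,000 = 8,570,000 MB

8,570,000 MB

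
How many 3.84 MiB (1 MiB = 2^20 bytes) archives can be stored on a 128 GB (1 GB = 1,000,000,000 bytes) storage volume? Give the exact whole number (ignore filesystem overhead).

31,789

Capacity: 128 GB = 128,000,000,000 bytes
Per item: 3.84 MiB = 4,026,531.84 bytes
⌊128,000,000,000 / 4,026,531.84⌋ = 31,789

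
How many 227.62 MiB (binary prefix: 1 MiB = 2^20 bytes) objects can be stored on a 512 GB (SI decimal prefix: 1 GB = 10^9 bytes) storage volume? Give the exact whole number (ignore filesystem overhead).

Capacity: 512 GB = 512,000,000,000 bytes
Per item: 227.62 MiB = 238,676,869.12 bytes
⌊512,000,000,000 / 238,676,869.12⌋ = 2,145

2,145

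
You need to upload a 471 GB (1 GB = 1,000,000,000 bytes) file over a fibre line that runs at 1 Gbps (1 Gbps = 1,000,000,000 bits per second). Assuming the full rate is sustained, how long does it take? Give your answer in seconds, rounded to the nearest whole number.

471 GB = 471,000,000,000 bytes = 3,768,000,000,000 bits
1 Gbps = 1,000,000,000 bits/s
time = 3,768,000,000,000 / 1,000,000,000 = 3,768 s

3,768 seconds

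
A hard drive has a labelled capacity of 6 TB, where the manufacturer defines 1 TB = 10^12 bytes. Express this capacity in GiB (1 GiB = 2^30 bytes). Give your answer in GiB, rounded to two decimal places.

5,587.94 GiB

6 TB × 1,000,000,000,000 bytes/TB = 6,000,000,000,000 bytes
1 GiB = 2^30 bytes = 1,073,741,824 bytes
6,000,000,000,000 / 1,073,741,824 = 5,587.94 GiB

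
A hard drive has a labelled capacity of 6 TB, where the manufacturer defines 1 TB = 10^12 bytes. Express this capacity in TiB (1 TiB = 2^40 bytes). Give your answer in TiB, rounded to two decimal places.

5.46 TiB

6 TB = 6 × 10^12 bytes = 6,000,000,000,000 bytes
1 TiB = 2^40 bytes = 1,099,511,627,776 bytes
6,000,000,000,000 / 1,099,511,627,776 = 5.46 TiB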